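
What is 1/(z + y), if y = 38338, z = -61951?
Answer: -1/23613 ≈ -4.2350e-5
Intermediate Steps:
1/(z + y) = 1/(-61951 + 38338) = 1/(-23613) = -1/23613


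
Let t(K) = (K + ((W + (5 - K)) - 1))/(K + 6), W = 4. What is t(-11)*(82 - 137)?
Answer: 88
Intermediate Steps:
t(K) = 8/(6 + K) (t(K) = (K + ((4 + (5 - K)) - 1))/(K + 6) = (K + ((9 - K) - 1))/(6 + K) = (K + (8 - K))/(6 + K) = 8/(6 + K))
t(-11)*(82 - 137) = (8/(6 - 11))*(82 - 137) = (8/(-5))*(-55) = (8*(-⅕))*(-55) = -8/5*(-55) = 88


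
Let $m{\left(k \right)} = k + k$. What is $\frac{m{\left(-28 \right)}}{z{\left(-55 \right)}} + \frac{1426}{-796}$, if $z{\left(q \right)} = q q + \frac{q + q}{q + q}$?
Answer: $- \frac{1089913}{602174} \approx -1.81$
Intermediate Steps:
$m{\left(k \right)} = 2 k$
$z{\left(q \right)} = 1 + q^{2}$ ($z{\left(q \right)} = q^{2} + \frac{2 q}{2 q} = q^{2} + 2 q \frac{1}{2 q} = q^{2} + 1 = 1 + q^{2}$)
$\frac{m{\left(-28 \right)}}{z{\left(-55 \right)}} + \frac{1426}{-796} = \frac{2 \left(-28\right)}{1 + \left(-55\right)^{2}} + \frac{1426}{-796} = - \frac{56}{1 + 3025} + 1426 \left(- \frac{1}{796}\right) = - \frac{56}{3026} - \frac{713}{398} = \left(-56\right) \frac{1}{3026} - \frac{713}{398} = - \frac{28}{1513} - \frac{713}{398} = - \frac{1089913}{602174}$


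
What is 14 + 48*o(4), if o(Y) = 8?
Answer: 398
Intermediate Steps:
14 + 48*o(4) = 14 + 48*8 = 14 + 384 = 398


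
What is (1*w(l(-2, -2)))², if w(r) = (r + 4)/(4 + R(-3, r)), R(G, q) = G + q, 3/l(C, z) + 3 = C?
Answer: 289/4 ≈ 72.250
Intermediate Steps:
l(C, z) = 3/(-3 + C)
w(r) = (4 + r)/(1 + r) (w(r) = (r + 4)/(4 + (-3 + r)) = (4 + r)/(1 + r))
(1*w(l(-2, -2)))² = (1*((4 + 3/(-3 - 2))/(1 + 3/(-3 - 2))))² = (1*((4 + 3/(-5))/(1 + 3/(-5))))² = (1*((4 + 3*(-⅕))/(1 + 3*(-⅕))))² = (1*((4 - ⅗)/(1 - ⅗)))² = (1*((17/5)/(⅖)))² = (1*((5/2)*(17/5)))² = (1*(17/2))² = (17/2)² = 289/4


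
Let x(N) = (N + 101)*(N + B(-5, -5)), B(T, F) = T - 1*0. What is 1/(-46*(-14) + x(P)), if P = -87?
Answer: -1/644 ≈ -0.0015528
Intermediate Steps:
B(T, F) = T (B(T, F) = T + 0 = T)
x(N) = (-5 + N)*(101 + N) (x(N) = (N + 101)*(N - 5) = (101 + N)*(-5 + N) = (-5 + N)*(101 + N))
1/(-46*(-14) + x(P)) = 1/(-46*(-14) + (-505 + (-87)**2 + 96*(-87))) = 1/(644 + (-505 + 7569 - 8352)) = 1/(644 - 1288) = 1/(-644) = -1/644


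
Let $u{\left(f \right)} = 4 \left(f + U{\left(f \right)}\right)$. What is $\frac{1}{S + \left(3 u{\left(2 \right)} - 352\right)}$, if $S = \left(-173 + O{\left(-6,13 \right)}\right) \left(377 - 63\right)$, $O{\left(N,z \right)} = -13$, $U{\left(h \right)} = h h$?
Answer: $- \frac{1}{58684} \approx -1.704 \cdot 10^{-5}$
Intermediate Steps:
$U{\left(h \right)} = h^{2}$
$u{\left(f \right)} = 4 f + 4 f^{2}$ ($u{\left(f \right)} = 4 \left(f + f^{2}\right) = 4 f + 4 f^{2}$)
$S = -58404$ ($S = \left(-173 - 13\right) \left(377 - 63\right) = \left(-186\right) 314 = -58404$)
$\frac{1}{S + \left(3 u{\left(2 \right)} - 352\right)} = \frac{1}{-58404 - \left(352 - 3 \cdot 4 \cdot 2 \left(1 + 2\right)\right)} = \frac{1}{-58404 - \left(352 - 3 \cdot 4 \cdot 2 \cdot 3\right)} = \frac{1}{-58404 + \left(3 \cdot 24 - 352\right)} = \frac{1}{-58404 + \left(72 - 352\right)} = \frac{1}{-58404 - 280} = \frac{1}{-58684} = - \frac{1}{58684}$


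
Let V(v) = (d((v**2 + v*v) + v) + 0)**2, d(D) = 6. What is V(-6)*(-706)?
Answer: -25416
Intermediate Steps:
V(v) = 36 (V(v) = (6 + 0)**2 = 6**2 = 36)
V(-6)*(-706) = 36*(-706) = -25416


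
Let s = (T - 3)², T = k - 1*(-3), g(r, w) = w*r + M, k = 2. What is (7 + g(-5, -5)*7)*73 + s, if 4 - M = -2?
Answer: 16356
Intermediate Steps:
M = 6 (M = 4 - 1*(-2) = 4 + 2 = 6)
g(r, w) = 6 + r*w (g(r, w) = w*r + 6 = r*w + 6 = 6 + r*w)
T = 5 (T = 2 - 1*(-3) = 2 + 3 = 5)
s = 4 (s = (5 - 3)² = 2² = 4)
(7 + g(-5, -5)*7)*73 + s = (7 + (6 - 5*(-5))*7)*73 + 4 = (7 + (6 + 25)*7)*73 + 4 = (7 + 31*7)*73 + 4 = (7 + 217)*73 + 4 = 224*73 + 4 = 16352 + 4 = 16356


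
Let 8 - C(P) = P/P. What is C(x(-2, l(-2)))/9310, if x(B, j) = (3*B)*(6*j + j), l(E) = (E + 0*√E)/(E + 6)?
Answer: 1/1330 ≈ 0.00075188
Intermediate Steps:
l(E) = E/(6 + E) (l(E) = (E + 0)/(6 + E) = E/(6 + E))
x(B, j) = 21*B*j (x(B, j) = (3*B)*(7*j) = 21*B*j)
C(P) = 7 (C(P) = 8 - P/P = 8 - 1*1 = 8 - 1 = 7)
C(x(-2, l(-2)))/9310 = 7/9310 = 7*(1/9310) = 1/1330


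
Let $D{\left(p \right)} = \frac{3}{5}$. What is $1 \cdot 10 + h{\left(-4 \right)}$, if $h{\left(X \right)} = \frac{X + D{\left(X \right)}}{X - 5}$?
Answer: $\frac{467}{45} \approx 10.378$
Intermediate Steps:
$D{\left(p \right)} = \frac{3}{5}$ ($D{\left(p \right)} = 3 \cdot \frac{1}{5} = \frac{3}{5}$)
$h{\left(X \right)} = \frac{\frac{3}{5} + X}{-5 + X}$ ($h{\left(X \right)} = \frac{X + \frac{3}{5}}{X - 5} = \frac{\frac{3}{5} + X}{-5 + X}$)
$1 \cdot 10 + h{\left(-4 \right)} = 1 \cdot 10 + \frac{\frac{3}{5} - 4}{-5 - 4} = 10 + \frac{1}{-9} \left(- \frac{17}{5}\right) = 10 - - \frac{17}{45} = 10 + \frac{17}{45} = \frac{467}{45}$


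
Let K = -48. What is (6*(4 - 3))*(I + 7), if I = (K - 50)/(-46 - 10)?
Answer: 105/2 ≈ 52.500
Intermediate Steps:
I = 7/4 (I = (-48 - 50)/(-46 - 10) = -98/(-56) = -98*(-1/56) = 7/4 ≈ 1.7500)
(6*(4 - 3))*(I + 7) = (6*(4 - 3))*(7/4 + 7) = (6*1)*(35/4) = 6*(35/4) = 105/2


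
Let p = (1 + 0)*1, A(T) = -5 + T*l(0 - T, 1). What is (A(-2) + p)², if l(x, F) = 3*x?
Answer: 256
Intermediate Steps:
A(T) = -5 - 3*T² (A(T) = -5 + T*(3*(0 - T)) = -5 + T*(3*(-T)) = -5 + T*(-3*T) = -5 - 3*T²)
p = 1 (p = 1*1 = 1)
(A(-2) + p)² = ((-5 - 3*(-2)²) + 1)² = ((-5 - 3*4) + 1)² = ((-5 - 12) + 1)² = (-17 + 1)² = (-16)² = 256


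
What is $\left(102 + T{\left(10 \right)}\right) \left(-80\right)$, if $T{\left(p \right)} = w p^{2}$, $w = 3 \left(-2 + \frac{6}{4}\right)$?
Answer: $3840$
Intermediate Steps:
$w = - \frac{3}{2}$ ($w = 3 \left(-2 + 6 \cdot \frac{1}{4}\right) = 3 \left(-2 + \frac{3}{2}\right) = 3 \left(- \frac{1}{2}\right) = - \frac{3}{2} \approx -1.5$)
$T{\left(p \right)} = - \frac{3 p^{2}}{2}$
$\left(102 + T{\left(10 \right)}\right) \left(-80\right) = \left(102 - \frac{3 \cdot 10^{2}}{2}\right) \left(-80\right) = \left(102 - 150\right) \left(-80\right) = \left(-48\right) \left(-80\right) = 3840$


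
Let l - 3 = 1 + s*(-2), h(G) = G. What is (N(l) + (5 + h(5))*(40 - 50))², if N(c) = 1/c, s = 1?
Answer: 39601/4 ≈ 9900.3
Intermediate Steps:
l = 2 (l = 3 + (1 + 1*(-2)) = 3 + (1 - 2) = 3 - 1 = 2)
(N(l) + (5 + h(5))*(40 - 50))² = (1/2 + (5 + 5)*(40 - 50))² = (½ + 10*(-10))² = (½ - 100)² = (-199/2)² = 39601/4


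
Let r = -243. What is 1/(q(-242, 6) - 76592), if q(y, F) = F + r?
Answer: -1/76829 ≈ -1.3016e-5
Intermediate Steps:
q(y, F) = -243 + F (q(y, F) = F - 243 = -243 + F)
1/(q(-242, 6) - 76592) = 1/((-243 + 6) - 76592) = 1/(-237 - 76592) = 1/(-76829) = -1/76829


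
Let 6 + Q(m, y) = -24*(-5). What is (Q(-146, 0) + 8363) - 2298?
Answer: 6179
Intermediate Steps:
Q(m, y) = 114 (Q(m, y) = -6 - 24*(-5) = -6 + 120 = 114)
(Q(-146, 0) + 8363) - 2298 = (114 + 8363) - 2298 = 8477 - 2298 = 6179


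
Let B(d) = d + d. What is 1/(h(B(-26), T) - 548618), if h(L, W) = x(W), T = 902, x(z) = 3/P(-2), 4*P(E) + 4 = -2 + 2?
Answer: -1/548621 ≈ -1.8228e-6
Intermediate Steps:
P(E) = -1 (P(E) = -1 + (-2 + 2)/4 = -1 + (¼)*0 = -1 + 0 = -1)
x(z) = -3 (x(z) = 3/(-1) = 3*(-1) = -3)
B(d) = 2*d
h(L, W) = -3
1/(h(B(-26), T) - 548618) = 1/(-3 - 548618) = 1/(-548621) = -1/548621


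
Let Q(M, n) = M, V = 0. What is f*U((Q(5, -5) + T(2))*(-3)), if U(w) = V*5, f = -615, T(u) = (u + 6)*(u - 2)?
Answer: 0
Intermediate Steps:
T(u) = (-2 + u)*(6 + u) (T(u) = (6 + u)*(-2 + u) = (-2 + u)*(6 + u))
U(w) = 0 (U(w) = 0*5 = 0)
f*U((Q(5, -5) + T(2))*(-3)) = -615*0 = 0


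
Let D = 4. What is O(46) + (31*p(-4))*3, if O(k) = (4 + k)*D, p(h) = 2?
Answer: 386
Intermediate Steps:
O(k) = 16 + 4*k (O(k) = (4 + k)*4 = 16 + 4*k)
O(46) + (31*p(-4))*3 = (16 + 4*46) + (31*2)*3 = (16 + 184) + 62*3 = 200 + 186 = 386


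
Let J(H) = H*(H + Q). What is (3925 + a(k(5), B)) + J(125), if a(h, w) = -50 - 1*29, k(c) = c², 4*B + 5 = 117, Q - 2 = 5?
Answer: 20346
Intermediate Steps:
Q = 7 (Q = 2 + 5 = 7)
J(H) = H*(7 + H) (J(H) = H*(H + 7) = H*(7 + H))
B = 28 (B = -5/4 + (¼)*117 = -5/4 + 117/4 = 28)
a(h, w) = -79 (a(h, w) = -50 - 29 = -79)
(3925 + a(k(5), B)) + J(125) = (3925 - 79) + 125*(7 + 125) = 3846 + 125*132 = 3846 + 16500 = 20346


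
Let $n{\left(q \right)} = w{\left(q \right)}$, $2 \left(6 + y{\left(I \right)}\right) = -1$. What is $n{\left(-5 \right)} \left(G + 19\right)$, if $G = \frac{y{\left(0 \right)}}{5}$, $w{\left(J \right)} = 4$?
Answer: $\frac{354}{5} \approx 70.8$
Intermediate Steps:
$y{\left(I \right)} = - \frac{13}{2}$ ($y{\left(I \right)} = -6 + \frac{1}{2} \left(-1\right) = -6 - \frac{1}{2} = - \frac{13}{2}$)
$G = - \frac{13}{10}$ ($G = - \frac{13}{2 \cdot 5} = \left(- \frac{13}{2}\right) \frac{1}{5} = - \frac{13}{10} \approx -1.3$)
$n{\left(q \right)} = 4$
$n{\left(-5 \right)} \left(G + 19\right) = 4 \left(- \frac{13}{10} + 19\right) = 4 \cdot \frac{177}{10} = \frac{354}{5}$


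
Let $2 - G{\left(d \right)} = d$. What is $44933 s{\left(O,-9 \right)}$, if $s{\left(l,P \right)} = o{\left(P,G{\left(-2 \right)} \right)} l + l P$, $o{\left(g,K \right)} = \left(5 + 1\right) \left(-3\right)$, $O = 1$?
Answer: $-1213191$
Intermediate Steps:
$G{\left(d \right)} = 2 - d$
$o{\left(g,K \right)} = -18$ ($o{\left(g,K \right)} = 6 \left(-3\right) = -18$)
$s{\left(l,P \right)} = - 18 l + P l$ ($s{\left(l,P \right)} = - 18 l + l P = - 18 l + P l$)
$44933 s{\left(O,-9 \right)} = 44933 \cdot 1 \left(-18 - 9\right) = 44933 \cdot 1 \left(-27\right) = 44933 \left(-27\right) = -1213191$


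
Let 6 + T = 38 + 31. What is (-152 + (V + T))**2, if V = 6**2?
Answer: 2809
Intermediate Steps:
T = 63 (T = -6 + (38 + 31) = -6 + 69 = 63)
V = 36
(-152 + (V + T))**2 = (-152 + (36 + 63))**2 = (-152 + 99)**2 = (-53)**2 = 2809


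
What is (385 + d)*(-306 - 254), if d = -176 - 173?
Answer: -20160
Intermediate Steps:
d = -349
(385 + d)*(-306 - 254) = (385 - 349)*(-306 - 254) = 36*(-560) = -20160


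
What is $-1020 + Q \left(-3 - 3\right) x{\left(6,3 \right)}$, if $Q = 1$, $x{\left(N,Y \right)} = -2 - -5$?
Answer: $-1038$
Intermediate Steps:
$x{\left(N,Y \right)} = 3$ ($x{\left(N,Y \right)} = -2 + 5 = 3$)
$-1020 + Q \left(-3 - 3\right) x{\left(6,3 \right)} = -1020 + 1 \left(-3 - 3\right) 3 = -1020 + 1 \left(-6\right) 3 = -1020 - 18 = -1038$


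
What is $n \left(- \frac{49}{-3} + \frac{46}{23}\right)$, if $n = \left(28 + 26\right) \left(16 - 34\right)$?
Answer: $-17820$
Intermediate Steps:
$n = -972$ ($n = 54 \left(-18\right) = -972$)
$n \left(- \frac{49}{-3} + \frac{46}{23}\right) = - 972 \left(- \frac{49}{-3} + \frac{46}{23}\right) = - 972 \left(\left(-49\right) \left(- \frac{1}{3}\right) + 46 \cdot \frac{1}{23}\right) = - 972 \left(\frac{49}{3} + 2\right) = \left(-972\right) \frac{55}{3} = -17820$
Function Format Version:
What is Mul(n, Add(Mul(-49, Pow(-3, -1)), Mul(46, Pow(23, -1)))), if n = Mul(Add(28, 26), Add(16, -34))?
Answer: -17820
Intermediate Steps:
n = -972 (n = Mul(54, -18) = -972)
Mul(n, Add(Mul(-49, Pow(-3, -1)), Mul(46, Pow(23, -1)))) = Mul(-972, Add(Mul(-49, Pow(-3, -1)), Mul(46, Pow(23, -1)))) = Mul(-972, Add(Mul(-49, Rational(-1, 3)), Mul(46, Rational(1, 23)))) = Mul(-972, Add(Rational(49, 3), 2)) = Mul(-972, Rational(55, 3)) = -17820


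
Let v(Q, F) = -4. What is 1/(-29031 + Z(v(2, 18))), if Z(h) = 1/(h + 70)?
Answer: -66/1916045 ≈ -3.4446e-5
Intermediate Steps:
Z(h) = 1/(70 + h)
1/(-29031 + Z(v(2, 18))) = 1/(-29031 + 1/(70 - 4)) = 1/(-29031 + 1/66) = 1/(-1916045/66) = -66/1916045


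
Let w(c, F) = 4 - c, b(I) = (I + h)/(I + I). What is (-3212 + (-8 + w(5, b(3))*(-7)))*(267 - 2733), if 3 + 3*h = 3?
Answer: 7923258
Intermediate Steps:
h = 0 (h = -1 + (⅓)*3 = -1 + 1 = 0)
b(I) = ½ (b(I) = (I + 0)/(I + I) = I/((2*I)) = I*(1/(2*I)) = ½)
(-3212 + (-8 + w(5, b(3))*(-7)))*(267 - 2733) = (-3212 + (-8 + (4 - 1*5)*(-7)))*(267 - 2733) = (-3212 + (-8 + (4 - 5)*(-7)))*(-2466) = (-3212 + (-8 - 1*(-7)))*(-2466) = (-3212 + (-8 + 7))*(-2466) = (-3212 - 1)*(-2466) = -3213*(-2466) = 7923258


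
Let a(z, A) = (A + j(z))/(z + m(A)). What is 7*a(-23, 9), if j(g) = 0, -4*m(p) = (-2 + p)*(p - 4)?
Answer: -252/127 ≈ -1.9843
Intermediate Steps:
m(p) = -(-4 + p)*(-2 + p)/4 (m(p) = -(-2 + p)*(p - 4)/4 = -(-2 + p)*(-4 + p)/4 = -(-4 + p)*(-2 + p)/4)
a(z, A) = A/(-2 + z - A**2/4 + 3*A/2) (a(z, A) = (A + 0)/(z + (-2 - A**2/4 + 3*A/2)) = A/(-2 + z - A**2/4 + 3*A/2))
7*a(-23, 9) = 7*(4*9/(-8 - 1*9**2 + 4*(-23) + 6*9)) = 7*(4*9/(-8 - 1*81 - 92 + 54)) = 7*(4*9/(-8 - 81 - 92 + 54)) = 7*(4*9/(-127)) = 7*(4*9*(-1/127)) = 7*(-36/127) = -252/127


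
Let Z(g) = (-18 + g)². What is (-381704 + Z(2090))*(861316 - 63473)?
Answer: 3120746937640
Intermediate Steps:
(-381704 + Z(2090))*(861316 - 63473) = (-381704 + (-18 + 2090)²)*(861316 - 63473) = (-381704 + 2072²)*797843 = (-381704 + 4293184)*797843 = 3911480*797843 = 3120746937640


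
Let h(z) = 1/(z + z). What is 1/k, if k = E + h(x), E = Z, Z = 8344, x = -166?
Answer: 332/2770207 ≈ 0.00011985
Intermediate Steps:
h(z) = 1/(2*z)
E = 8344
k = 2770207/332 (k = 8344 + (1/2)/(-166) = 8344 + (1/2)*(-1/166) = 8344 - 1/332 = 2770207/332 ≈ 8344.0)
1/k = 1/(2770207/332) = 332/2770207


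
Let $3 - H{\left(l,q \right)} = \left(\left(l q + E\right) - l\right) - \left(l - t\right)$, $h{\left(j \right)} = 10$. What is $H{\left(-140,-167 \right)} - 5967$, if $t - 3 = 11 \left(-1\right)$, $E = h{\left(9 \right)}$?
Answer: $-29626$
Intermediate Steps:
$E = 10$
$t = -8$ ($t = 3 + 11 \left(-1\right) = 3 - 11 = -8$)
$H{\left(l,q \right)} = 1 + 2 l - l q$ ($H{\left(l,q \right)} = 3 - \left(\left(\left(l q + 10\right) - l\right) - \left(l - -8\right)\right) = 3 - \left(\left(\left(10 + l q\right) - l\right) - \left(l + 8\right)\right) = 3 - \left(\left(10 - l + l q\right) - \left(8 + l\right)\right) = 3 - \left(2 - 2 l + l q\right) = 1 + 2 l - l q$)
$H{\left(-140,-167 \right)} - 5967 = \left(1 + 2 \left(-140\right) - \left(-140\right) \left(-167\right)\right) - 5967 = \left(1 - 280 - 23380\right) - 5967 = -23659 - 5967 = -29626$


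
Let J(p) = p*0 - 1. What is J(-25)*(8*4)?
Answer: -32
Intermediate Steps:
J(p) = -1 (J(p) = 0 - 1 = -1)
J(-25)*(8*4) = -8*4 = -1*32 = -32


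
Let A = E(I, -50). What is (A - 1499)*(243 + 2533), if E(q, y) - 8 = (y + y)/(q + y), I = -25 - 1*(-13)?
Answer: -128170696/31 ≈ -4.1345e+6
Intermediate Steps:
I = -12 (I = -25 + 13 = -12)
E(q, y) = 8 + 2*y/(q + y) (E(q, y) = 8 + (y + y)/(q + y) = 8 + (2*y)/(q + y) = 8 + 2*y/(q + y))
A = 298/31 (A = 2*(4*(-12) + 5*(-50))/(-12 - 50) = 2*(-48 - 250)/(-62) = 2*(-1/62)*(-298) = 298/31 ≈ 9.6129)
(A - 1499)*(243 + 2533) = (298/31 - 1499)*(243 + 2533) = -46171/31*2776 = -128170696/31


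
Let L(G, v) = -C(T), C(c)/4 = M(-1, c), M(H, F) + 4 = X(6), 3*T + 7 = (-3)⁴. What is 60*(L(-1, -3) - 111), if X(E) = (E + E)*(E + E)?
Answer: -40260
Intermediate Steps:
T = 74/3 (T = -7/3 + (⅓)*(-3)⁴ = -7/3 + (⅓)*81 = -7/3 + 27 = 74/3 ≈ 24.667)
X(E) = 4*E² (X(E) = (2*E)*(2*E) = 4*E²)
M(H, F) = 140 (M(H, F) = -4 + 4*6² = -4 + 4*36 = -4 + 144 = 140)
C(c) = 560 (C(c) = 4*140 = 560)
L(G, v) = -560 (L(G, v) = -1*560 = -560)
60*(L(-1, -3) - 111) = 60*(-560 - 111) = 60*(-671) = -40260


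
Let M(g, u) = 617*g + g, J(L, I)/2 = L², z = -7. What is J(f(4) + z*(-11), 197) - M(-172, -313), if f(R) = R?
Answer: 119418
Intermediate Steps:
J(L, I) = 2*L²
M(g, u) = 618*g
J(f(4) + z*(-11), 197) - M(-172, -313) = 2*(4 - 7*(-11))² - 618*(-172) = 2*(4 + 77)² - 1*(-106296) = 2*81² + 106296 = 2*6561 + 106296 = 13122 + 106296 = 119418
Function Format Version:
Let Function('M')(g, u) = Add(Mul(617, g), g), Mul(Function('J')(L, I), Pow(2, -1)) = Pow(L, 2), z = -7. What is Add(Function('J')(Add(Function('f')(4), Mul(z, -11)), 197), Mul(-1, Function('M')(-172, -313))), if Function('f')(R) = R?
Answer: 119418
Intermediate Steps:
Function('J')(L, I) = Mul(2, Pow(L, 2))
Function('M')(g, u) = Mul(618, g)
Add(Function('J')(Add(Function('f')(4), Mul(z, -11)), 197), Mul(-1, Function('M')(-172, -313))) = Add(Mul(2, Pow(Add(4, Mul(-7, -11)), 2)), Mul(-1, Mul(618, -172))) = Add(Mul(2, Pow(Add(4, 77), 2)), Mul(-1, -106296)) = Add(Mul(2, Pow(81, 2)), 106296) = Add(Mul(2, 6561), 106296) = Add(13122, 106296) = 119418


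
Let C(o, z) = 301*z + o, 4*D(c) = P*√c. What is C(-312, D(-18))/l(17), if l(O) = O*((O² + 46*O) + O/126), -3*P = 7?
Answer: -39312/2294371 - 132741*I*√2/4588742 ≈ -0.017134 - 0.04091*I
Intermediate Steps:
P = -7/3 (P = -⅓*7 = -7/3 ≈ -2.3333)
D(c) = -7*√c/12 (D(c) = (-7*√c/3)/4 = -7*√c/12)
C(o, z) = o + 301*z
l(O) = O*(O² + 5797*O/126) (l(O) = O*((O² + 46*O) + O*(1/126)) = O*((O² + 46*O) + O/126) = O*(O² + 5797*O/126))
C(-312, D(-18))/l(17) = (-312 + 301*(-7*I*√2/4))/((17²*(5797/126 + 17))) = (-312 + 301*(-7*I*√2/4))/((289*(7939/126))) = (-312 + 301*(-7*I*√2/4))/(2294371/126) = (-312 - 2107*I*√2/4)*(126/2294371) = -39312/2294371 - 132741*I*√2/4588742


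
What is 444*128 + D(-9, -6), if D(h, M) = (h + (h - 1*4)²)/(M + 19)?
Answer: 738976/13 ≈ 56844.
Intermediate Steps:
D(h, M) = (h + (-4 + h)²)/(19 + M) (D(h, M) = (h + (h - 4)²)/(19 + M) = (h + (-4 + h)²)/(19 + M))
444*128 + D(-9, -6) = 444*128 + (-9 + (-4 - 9)²)/(19 - 6) = 56832 + (-9 + (-13)²)/13 = 56832 + (-9 + 169)/13 = 56832 + (1/13)*160 = 56832 + 160/13 = 738976/13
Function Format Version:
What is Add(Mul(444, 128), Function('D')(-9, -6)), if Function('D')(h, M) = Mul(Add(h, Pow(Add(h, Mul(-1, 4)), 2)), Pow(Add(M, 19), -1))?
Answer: Rational(738976, 13) ≈ 56844.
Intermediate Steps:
Function('D')(h, M) = Mul(Pow(Add(19, M), -1), Add(h, Pow(Add(-4, h), 2))) (Function('D')(h, M) = Mul(Add(h, Pow(Add(h, -4), 2)), Pow(Add(19, M), -1)) = Mul(Add(h, Pow(Add(-4, h), 2)), Pow(Add(19, M), -1)) = Mul(Pow(Add(19, M), -1), Add(h, Pow(Add(-4, h), 2))))
Add(Mul(444, 128), Function('D')(-9, -6)) = Add(Mul(444, 128), Mul(Pow(Add(19, -6), -1), Add(-9, Pow(Add(-4, -9), 2)))) = Add(56832, Mul(Pow(13, -1), Add(-9, Pow(-13, 2)))) = Add(56832, Mul(Rational(1, 13), Add(-9, 169))) = Add(56832, Mul(Rational(1, 13), 160)) = Add(56832, Rational(160, 13)) = Rational(738976, 13)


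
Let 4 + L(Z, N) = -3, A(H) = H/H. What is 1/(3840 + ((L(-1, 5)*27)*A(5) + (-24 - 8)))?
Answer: 1/3619 ≈ 0.00027632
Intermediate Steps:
A(H) = 1
L(Z, N) = -7 (L(Z, N) = -4 - 3 = -7)
1/(3840 + ((L(-1, 5)*27)*A(5) + (-24 - 8))) = 1/(3840 + (-7*27*1 + (-24 - 8))) = 1/(3840 + (-189*1 - 32)) = 1/(3840 + (-189 - 32)) = 1/(3840 - 221) = 1/3619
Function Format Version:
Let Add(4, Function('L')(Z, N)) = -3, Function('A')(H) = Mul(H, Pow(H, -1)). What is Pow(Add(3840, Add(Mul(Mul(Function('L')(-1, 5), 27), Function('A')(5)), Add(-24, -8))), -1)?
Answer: Rational(1, 3619) ≈ 0.00027632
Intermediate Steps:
Function('A')(H) = 1
Function('L')(Z, N) = -7 (Function('L')(Z, N) = Add(-4, -3) = -7)
Pow(Add(3840, Add(Mul(Mul(Function('L')(-1, 5), 27), Function('A')(5)), Add(-24, -8))), -1) = Pow(Add(3840, Add(Mul(Mul(-7, 27), 1), Add(-24, -8))), -1) = Pow(Add(3840, Add(Mul(-189, 1), -32)), -1) = Pow(Add(3840, Add(-189, -32)), -1) = Pow(Add(3840, -221), -1) = Pow(3619, -1) = Rational(1, 3619)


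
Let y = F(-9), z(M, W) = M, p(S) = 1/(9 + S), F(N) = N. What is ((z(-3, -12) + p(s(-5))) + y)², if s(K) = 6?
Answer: 32041/225 ≈ 142.40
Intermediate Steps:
y = -9
((z(-3, -12) + p(s(-5))) + y)² = ((-3 + 1/(9 + 6)) - 9)² = ((-3 + 1/15) - 9)² = (-44/15 - 9)² = (-179/15)² = 32041/225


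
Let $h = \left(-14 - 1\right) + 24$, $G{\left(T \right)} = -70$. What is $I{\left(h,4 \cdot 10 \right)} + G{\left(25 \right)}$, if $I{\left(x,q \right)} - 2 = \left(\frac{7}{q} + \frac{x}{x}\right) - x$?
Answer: $- \frac{3033}{40} \approx -75.825$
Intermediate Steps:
$h = 9$ ($h = -15 + 24 = 9$)
$I{\left(x,q \right)} = 3 - x + \frac{7}{q}$ ($I{\left(x,q \right)} = 2 - \left(x - \frac{7}{q} - \frac{x}{x}\right) = 2 - \left(-1 + x - \frac{7}{q}\right) = 2 + \left(1 - x + \frac{7}{q}\right) = 3 - x + \frac{7}{q}$)
$I{\left(h,4 \cdot 10 \right)} + G{\left(25 \right)} = \left(3 - 9 + \frac{7}{4 \cdot 10}\right) - 70 = \left(3 - 9 + \frac{7}{40}\right) - 70 = - \frac{233}{40} - 70 = - \frac{3033}{40}$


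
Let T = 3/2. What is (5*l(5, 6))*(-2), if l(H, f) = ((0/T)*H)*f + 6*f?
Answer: -360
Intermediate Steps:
T = 3/2 (T = 3*(1/2) = 3/2 ≈ 1.5000)
l(H, f) = 6*f (l(H, f) = ((0/(3/2))*H)*f + 6*f = ((0*(2/3))*H)*f + 6*f = (0*H)*f + 6*f = 0*f + 6*f = 0 + 6*f = 6*f)
(5*l(5, 6))*(-2) = (5*(6*6))*(-2) = (5*36)*(-2) = 180*(-2) = -360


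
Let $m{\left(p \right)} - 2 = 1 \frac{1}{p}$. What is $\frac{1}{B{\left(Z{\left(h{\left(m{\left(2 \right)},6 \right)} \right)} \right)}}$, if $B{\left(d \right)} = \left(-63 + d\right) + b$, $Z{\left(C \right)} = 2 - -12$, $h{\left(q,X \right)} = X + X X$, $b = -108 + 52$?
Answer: $- \frac{1}{105} \approx -0.0095238$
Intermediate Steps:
$m{\left(p \right)} = 2 + \frac{1}{p}$ ($m{\left(p \right)} = 2 + 1 \frac{1}{p} = 2 + \frac{1}{p}$)
$b = -56$
$h{\left(q,X \right)} = X + X^{2}$
$Z{\left(C \right)} = 14$ ($Z{\left(C \right)} = 2 + 12 = 14$)
$B{\left(d \right)} = -119 + d$ ($B{\left(d \right)} = \left(-63 + d\right) - 56 = -119 + d$)
$\frac{1}{B{\left(Z{\left(h{\left(m{\left(2 \right)},6 \right)} \right)} \right)}} = \frac{1}{-119 + 14} = \frac{1}{-105} = - \frac{1}{105}$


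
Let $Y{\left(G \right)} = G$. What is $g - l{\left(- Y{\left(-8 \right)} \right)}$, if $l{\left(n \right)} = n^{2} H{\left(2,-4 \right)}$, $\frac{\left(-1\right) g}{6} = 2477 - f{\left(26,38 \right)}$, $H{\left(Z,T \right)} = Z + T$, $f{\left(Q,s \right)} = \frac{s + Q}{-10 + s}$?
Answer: $- \frac{103042}{7} \approx -14720.0$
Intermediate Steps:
$f{\left(Q,s \right)} = \frac{Q + s}{-10 + s}$
$H{\left(Z,T \right)} = T + Z$
$g = - \frac{103938}{7}$ ($g = - 6 \left(2477 - \frac{26 + 38}{-10 + 38}\right) = - 6 \left(2477 - \frac{1}{28} \cdot 64\right) = - 6 \left(2477 - \frac{16}{7}\right) = \left(-6\right) \frac{17323}{7} = - \frac{103938}{7} \approx -14848.0$)
$l{\left(n \right)} = - 2 n^{2}$ ($l{\left(n \right)} = n^{2} \left(-4 + 2\right) = n^{2} \left(-2\right) = - 2 n^{2}$)
$g - l{\left(- Y{\left(-8 \right)} \right)} = - \frac{103938}{7} - - 2 \left(\left(-1\right) \left(-8\right)\right)^{2} = - \frac{103938}{7} - - 2 \cdot 8^{2} = - \frac{103938}{7} - \left(-2\right) 64 = - \frac{103938}{7} - -128 = - \frac{103938}{7} + 128 = - \frac{103042}{7}$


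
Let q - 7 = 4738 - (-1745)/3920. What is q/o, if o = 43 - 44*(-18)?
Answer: 3720429/654640 ≈ 5.6832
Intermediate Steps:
o = 835 (o = 43 + 792 = 835)
q = 3720429/784 (q = 7 + (4738 - (-1745)/3920) = 7 + (4738 - 1*(-349/784)) = 7 + (4738 + 349/784) = 7 + 3714941/784 = 3720429/784 ≈ 4745.4)
q/o = (3720429/784)/835 = (3720429/784)*(1/835) = 3720429/654640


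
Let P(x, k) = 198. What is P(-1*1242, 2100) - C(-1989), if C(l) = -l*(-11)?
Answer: 22077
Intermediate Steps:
C(l) = 11*l
P(-1*1242, 2100) - C(-1989) = 198 - 11*(-1989) = 198 - 1*(-21879) = 198 + 21879 = 22077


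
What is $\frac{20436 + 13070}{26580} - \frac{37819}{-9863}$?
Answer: $\frac{667849349}{131079270} \approx 5.095$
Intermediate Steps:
$\frac{20436 + 13070}{26580} - \frac{37819}{-9863} = 33506 \cdot \frac{1}{26580} - - \frac{37819}{9863} = \frac{16753}{13290} + \frac{37819}{9863} = \frac{667849349}{131079270}$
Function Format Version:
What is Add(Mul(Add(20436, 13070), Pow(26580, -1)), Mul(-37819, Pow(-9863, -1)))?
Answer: Rational(667849349, 131079270) ≈ 5.0950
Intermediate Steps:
Add(Mul(Add(20436, 13070), Pow(26580, -1)), Mul(-37819, Pow(-9863, -1))) = Add(Mul(33506, Rational(1, 26580)), Mul(-37819, Rational(-1, 9863))) = Add(Rational(16753, 13290), Rational(37819, 9863)) = Rational(667849349, 131079270)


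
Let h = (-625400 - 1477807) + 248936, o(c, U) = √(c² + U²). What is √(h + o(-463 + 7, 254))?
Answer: √(-1854271 + 2*√68113) ≈ 1361.5*I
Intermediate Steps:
o(c, U) = √(U² + c²)
h = -1854271 (h = -2103207 + 248936 = -1854271)
√(h + o(-463 + 7, 254)) = √(-1854271 + √(254² + (-463 + 7)²)) = √(-1854271 + √(64516 + (-456)²)) = √(-1854271 + √(64516 + 207936)) = √(-1854271 + √272452) = √(-1854271 + 2*√68113)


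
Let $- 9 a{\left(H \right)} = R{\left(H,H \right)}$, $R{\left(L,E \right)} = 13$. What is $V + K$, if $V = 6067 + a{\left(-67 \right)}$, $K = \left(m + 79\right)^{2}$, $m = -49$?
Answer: $\frac{62690}{9} \approx 6965.6$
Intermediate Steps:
$a{\left(H \right)} = - \frac{13}{9}$ ($a{\left(H \right)} = \left(- \frac{1}{9}\right) 13 = - \frac{13}{9}$)
$K = 900$ ($K = \left(-49 + 79\right)^{2} = 30^{2} = 900$)
$V = \frac{54590}{9}$ ($V = 6067 - \frac{13}{9} = \frac{54590}{9} \approx 6065.6$)
$V + K = \frac{54590}{9} + 900 = \frac{62690}{9}$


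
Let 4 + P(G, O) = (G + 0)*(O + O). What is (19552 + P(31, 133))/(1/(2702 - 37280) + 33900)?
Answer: 961060932/1172194199 ≈ 0.81988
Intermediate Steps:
P(G, O) = -4 + 2*G*O (P(G, O) = -4 + (G + 0)*(O + O) = -4 + G*(2*O) = -4 + 2*G*O)
(19552 + P(31, 133))/(1/(2702 - 37280) + 33900) = (19552 + (-4 + 2*31*133))/(1/(2702 - 37280) + 33900) = (19552 + (-4 + 8246))/(1/(-34578) + 33900) = (19552 + 8242)/(-1/34578 + 33900) = 27794/(1172194199/34578) = 27794*(34578/1172194199) = 961060932/1172194199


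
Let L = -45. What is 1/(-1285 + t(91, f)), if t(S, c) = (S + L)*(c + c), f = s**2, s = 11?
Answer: 1/9847 ≈ 0.00010155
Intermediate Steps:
f = 121 (f = 11**2 = 121)
t(S, c) = 2*c*(-45 + S) (t(S, c) = (S - 45)*(c + c) = (-45 + S)*(2*c) = 2*c*(-45 + S))
1/(-1285 + t(91, f)) = 1/(-1285 + 2*121*(-45 + 91)) = 1/(-1285 + 2*121*46) = 1/(-1285 + 11132) = 1/9847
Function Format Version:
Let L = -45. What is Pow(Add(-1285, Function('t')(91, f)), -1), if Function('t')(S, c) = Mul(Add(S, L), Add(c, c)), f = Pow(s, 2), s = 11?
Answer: Rational(1, 9847) ≈ 0.00010155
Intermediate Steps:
f = 121 (f = Pow(11, 2) = 121)
Function('t')(S, c) = Mul(2, c, Add(-45, S)) (Function('t')(S, c) = Mul(Add(S, -45), Add(c, c)) = Mul(Add(-45, S), Mul(2, c)) = Mul(2, c, Add(-45, S)))
Pow(Add(-1285, Function('t')(91, f)), -1) = Pow(Add(-1285, Mul(2, 121, Add(-45, 91))), -1) = Pow(Add(-1285, Mul(2, 121, 46)), -1) = Pow(Add(-1285, 11132), -1) = Pow(9847, -1) = Rational(1, 9847)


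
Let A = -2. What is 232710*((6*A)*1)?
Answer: -2792520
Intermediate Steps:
232710*((6*A)*1) = 232710*((6*(-2))*1) = 232710*(-12*1) = 232710*(-12) = -2792520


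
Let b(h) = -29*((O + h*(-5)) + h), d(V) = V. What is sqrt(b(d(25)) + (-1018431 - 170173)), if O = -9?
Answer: I*sqrt(1185443) ≈ 1088.8*I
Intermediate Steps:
b(h) = 261 + 116*h (b(h) = -29*((-9 + h*(-5)) + h) = -29*((-9 - 5*h) + h) = -29*(-9 - 4*h) = 261 + 116*h)
sqrt(b(d(25)) + (-1018431 - 170173)) = sqrt((261 + 116*25) + (-1018431 - 170173)) = sqrt((261 + 2900) - 1188604) = sqrt(3161 - 1188604) = sqrt(-1185443) = I*sqrt(1185443)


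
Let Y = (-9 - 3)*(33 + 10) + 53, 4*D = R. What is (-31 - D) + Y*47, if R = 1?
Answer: -87169/4 ≈ -21792.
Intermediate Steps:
D = ¼ (D = (¼)*1 = ¼ ≈ 0.25000)
Y = -463 (Y = -12*43 + 53 = -516 + 53 = -463)
(-31 - D) + Y*47 = (-31 - 1*¼) - 463*47 = (-31 - ¼) - 21761 = -125/4 - 21761 = -87169/4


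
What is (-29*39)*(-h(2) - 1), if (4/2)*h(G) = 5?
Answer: 7917/2 ≈ 3958.5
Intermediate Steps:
h(G) = 5/2 (h(G) = (½)*5 = 5/2)
(-29*39)*(-h(2) - 1) = (-29*39)*(-1*5/2 - 1) = -1131*(-5/2 - 1) = -1131*(-7/2) = 7917/2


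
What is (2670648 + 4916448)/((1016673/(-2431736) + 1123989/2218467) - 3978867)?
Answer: -13643434859006846784/7154965683682964897 ≈ -1.9068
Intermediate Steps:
(2670648 + 4916448)/((1016673/(-2431736) + 1123989/2218467) - 3978867) = 7587096/((1016673*(-1/2431736) + 1123989*(1/2218467)) - 3978867) = 7587096/((-1016673/2431736 + 374663/739489) - 3978867) = 7587096/(159263004871/1798242022904 - 3978867) = 7587096/(-7154965683682964897/1798242022904) = 7587096*(-1798242022904/7154965683682964897) = -13643434859006846784/7154965683682964897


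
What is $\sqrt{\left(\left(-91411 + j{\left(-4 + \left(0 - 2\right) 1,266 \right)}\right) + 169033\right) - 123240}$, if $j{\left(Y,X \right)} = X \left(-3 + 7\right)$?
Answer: $i \sqrt{44554} \approx 211.08 i$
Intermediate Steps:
$j{\left(Y,X \right)} = 4 X$ ($j{\left(Y,X \right)} = X 4 = 4 X$)
$\sqrt{\left(\left(-91411 + j{\left(-4 + \left(0 - 2\right) 1,266 \right)}\right) + 169033\right) - 123240} = \sqrt{\left(\left(-91411 + 4 \cdot 266\right) + 169033\right) - 123240} = \sqrt{\left(\left(-91411 + 1064\right) + 169033\right) - 123240} = \sqrt{\left(-90347 + 169033\right) - 123240} = \sqrt{78686 - 123240} = \sqrt{-44554} = i \sqrt{44554}$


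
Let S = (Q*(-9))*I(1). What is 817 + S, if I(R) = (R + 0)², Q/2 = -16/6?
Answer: 865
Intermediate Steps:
Q = -16/3 (Q = 2*(-16/6) = 2*(-16*⅙) = 2*(-8/3) = -16/3 ≈ -5.3333)
I(R) = R²
S = 48 (S = -16/3*(-9)*1² = 48*1 = 48)
817 + S = 817 + 48 = 865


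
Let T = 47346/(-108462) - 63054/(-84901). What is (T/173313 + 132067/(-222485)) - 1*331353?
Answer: -19609328611861145315035277/59179465654635412485 ≈ -3.3135e+5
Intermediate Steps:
T = 469873367/1534755377 (T = 47346*(-1/108462) - 63054*(-1/84901) = -7891/18077 + 63054/84901 = 469873367/1534755377 ≈ 0.30616)
(T/173313 + 132067/(-222485)) - 1*331353 = ((469873367/1534755377)/173313 + 132067/(-222485)) - 1*331353 = ((469873367/1534755377)*(1/173313) + 132067*(-1/222485)) - 331353 = (469873367/265993058654001 - 132067/222485) - 331353 = -35128800737481893072/59179465654635412485 - 331353 = -19609328611861145315035277/59179465654635412485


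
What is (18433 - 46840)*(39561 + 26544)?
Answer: -1877844735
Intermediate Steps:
(18433 - 46840)*(39561 + 26544) = -28407*66105 = -1877844735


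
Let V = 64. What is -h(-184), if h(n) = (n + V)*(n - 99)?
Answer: -33960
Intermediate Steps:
h(n) = (-99 + n)*(64 + n) (h(n) = (n + 64)*(n - 99) = (64 + n)*(-99 + n) = (-99 + n)*(64 + n))
-h(-184) = -(-6336 + (-184)² - 35*(-184)) = -(-6336 + 33856 + 6440) = -1*33960 = -33960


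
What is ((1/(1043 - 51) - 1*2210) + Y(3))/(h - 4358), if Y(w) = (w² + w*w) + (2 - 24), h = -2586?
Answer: 2196287/6888448 ≈ 0.31884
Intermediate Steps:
Y(w) = -22 + 2*w² (Y(w) = (w² + w²) - 22 = 2*w² - 22 = -22 + 2*w²)
((1/(1043 - 51) - 1*2210) + Y(3))/(h - 4358) = ((1/(1043 - 51) - 1*2210) + (-22 + 2*3²))/(-2586 - 4358) = ((1/992 - 2210) + (-22 + 2*9))/(-6944) = ((1/992 - 2210) + (-22 + 18))*(-1/6944) = (-2192319/992 - 4)*(-1/6944) = -2196287/992*(-1/6944) = 2196287/6888448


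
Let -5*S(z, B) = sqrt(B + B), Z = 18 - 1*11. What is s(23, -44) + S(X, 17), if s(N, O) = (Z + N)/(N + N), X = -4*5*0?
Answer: 15/23 - sqrt(34)/5 ≈ -0.51402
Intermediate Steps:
Z = 7 (Z = 18 - 11 = 7)
X = 0 (X = -20*0 = 0)
S(z, B) = -sqrt(2)*sqrt(B)/5 (S(z, B) = -sqrt(B + B)/5 = -sqrt(2)*sqrt(B)/5)
s(N, O) = (7 + N)/(2*N) (s(N, O) = (7 + N)/(N + N) = (7 + N)/((2*N)) = (7 + N)*(1/(2*N)) = (7 + N)/(2*N))
s(23, -44) + S(X, 17) = (1/2)*(7 + 23)/23 - sqrt(2)*sqrt(17)/5 = (1/2)*(1/23)*30 - sqrt(34)/5 = 15/23 - sqrt(34)/5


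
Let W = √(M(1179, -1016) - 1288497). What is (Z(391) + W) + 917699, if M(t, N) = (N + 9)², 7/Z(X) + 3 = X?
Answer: 356067219/388 + 4*I*√17153 ≈ 9.177e+5 + 523.88*I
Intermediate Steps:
Z(X) = 7/(-3 + X)
M(t, N) = (9 + N)²
W = 4*I*√17153 (W = √((9 - 1016)² - 1288497) = √((-1007)² - 1288497) = √(1014049 - 1288497) = √(-274448) = 4*I*√17153 ≈ 523.88*I)
(Z(391) + W) + 917699 = (7/(-3 + 391) + 4*I*√17153) + 917699 = (7/388 + 4*I*√17153) + 917699 = 356067219/388 + 4*I*√17153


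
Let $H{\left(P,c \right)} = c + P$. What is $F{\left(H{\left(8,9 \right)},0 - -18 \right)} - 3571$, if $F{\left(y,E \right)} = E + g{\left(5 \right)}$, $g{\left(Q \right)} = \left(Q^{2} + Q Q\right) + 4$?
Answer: $-3499$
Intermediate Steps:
$g{\left(Q \right)} = 4 + 2 Q^{2}$ ($g{\left(Q \right)} = \left(Q^{2} + Q^{2}\right) + 4 = 2 Q^{2} + 4 = 4 + 2 Q^{2}$)
$H{\left(P,c \right)} = P + c$
$F{\left(y,E \right)} = 54 + E$ ($F{\left(y,E \right)} = E + \left(4 + 2 \cdot 5^{2}\right) = E + \left(4 + 2 \cdot 25\right) = E + \left(4 + 50\right) = E + 54 = 54 + E$)
$F{\left(H{\left(8,9 \right)},0 - -18 \right)} - 3571 = \left(54 + \left(0 - -18\right)\right) - 3571 = \left(54 + \left(0 + 18\right)\right) - 3571 = \left(54 + 18\right) - 3571 = 72 - 3571 = -3499$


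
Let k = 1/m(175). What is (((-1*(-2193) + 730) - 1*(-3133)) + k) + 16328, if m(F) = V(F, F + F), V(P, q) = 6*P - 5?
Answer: 23391281/1045 ≈ 22384.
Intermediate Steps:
V(P, q) = -5 + 6*P
m(F) = -5 + 6*F
k = 1/1045 (k = 1/(-5 + 6*175) = 1/(-5 + 1050) = 1/1045 ≈ 0.00095694)
(((-1*(-2193) + 730) - 1*(-3133)) + k) + 16328 = (((-1*(-2193) + 730) - 1*(-3133)) + 1/1045) + 16328 = (((2193 + 730) + 3133) + 1/1045) + 16328 = ((2923 + 3133) + 1/1045) + 16328 = (6056 + 1/1045) + 16328 = 6328521/1045 + 16328 = 23391281/1045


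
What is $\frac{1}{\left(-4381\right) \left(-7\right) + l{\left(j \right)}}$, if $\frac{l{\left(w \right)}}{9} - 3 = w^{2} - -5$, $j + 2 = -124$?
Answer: $\frac{1}{173623} \approx 5.7596 \cdot 10^{-6}$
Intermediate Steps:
$j = -126$ ($j = -2 - 124 = -126$)
$l{\left(w \right)} = 72 + 9 w^{2}$ ($l{\left(w \right)} = 27 + 9 \left(w^{2} - -5\right) = 27 + 9 \left(w^{2} + 5\right) = 27 + 9 \left(5 + w^{2}\right) = 27 + \left(45 + 9 w^{2}\right) = 72 + 9 w^{2}$)
$\frac{1}{\left(-4381\right) \left(-7\right) + l{\left(j \right)}} = \frac{1}{\left(-4381\right) \left(-7\right) + \left(72 + 9 \left(-126\right)^{2}\right)} = \frac{1}{30667 + \left(72 + 9 \cdot 15876\right)} = \frac{1}{30667 + \left(72 + 142884\right)} = \frac{1}{30667 + 142956} = \frac{1}{173623}$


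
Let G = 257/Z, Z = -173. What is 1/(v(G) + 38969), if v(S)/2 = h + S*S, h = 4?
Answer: 29929/1166674731 ≈ 2.5653e-5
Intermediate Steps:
G = -257/173 (G = 257/(-173) = 257*(-1/173) = -257/173 ≈ -1.4855)
v(S) = 8 + 2*S² (v(S) = 2*(4 + S*S) = 2*(4 + S²) = 8 + 2*S²)
1/(v(G) + 38969) = 1/((8 + 2*(-257/173)²) + 38969) = 1/((8 + 2*(66049/29929)) + 38969) = 1/((8 + 132098/29929) + 38969) = 1/(371530/29929 + 38969) = 1/(1166674731/29929) = 29929/1166674731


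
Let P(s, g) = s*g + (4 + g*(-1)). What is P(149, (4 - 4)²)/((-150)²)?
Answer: 1/5625 ≈ 0.00017778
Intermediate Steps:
P(s, g) = 4 - g + g*s (P(s, g) = g*s + (4 - g) = 4 - g + g*s)
P(149, (4 - 4)²)/((-150)²) = (4 - (4 - 4)² + (4 - 4)²*149)/((-150)²) = (4 - 1*0² + 0²*149)/22500 = (4 - 1*0 + 0*149)*(1/22500) = (4 + 0 + 0)*(1/22500) = 4*(1/22500) = 1/5625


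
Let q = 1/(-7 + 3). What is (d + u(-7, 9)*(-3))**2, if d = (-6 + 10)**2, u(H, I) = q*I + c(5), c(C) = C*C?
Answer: 43681/16 ≈ 2730.1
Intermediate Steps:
q = -1/4 (q = 1/(-4) = -1/4 ≈ -0.25000)
c(C) = C**2
u(H, I) = 25 - I/4 (u(H, I) = -I/4 + 5**2 = -I/4 + 25 = 25 - I/4)
d = 16 (d = 4**2 = 16)
(d + u(-7, 9)*(-3))**2 = (16 + (25 - 1/4*9)*(-3))**2 = (16 + (25 - 9/4)*(-3))**2 = (16 + (91/4)*(-3))**2 = (16 - 273/4)**2 = (-209/4)**2 = 43681/16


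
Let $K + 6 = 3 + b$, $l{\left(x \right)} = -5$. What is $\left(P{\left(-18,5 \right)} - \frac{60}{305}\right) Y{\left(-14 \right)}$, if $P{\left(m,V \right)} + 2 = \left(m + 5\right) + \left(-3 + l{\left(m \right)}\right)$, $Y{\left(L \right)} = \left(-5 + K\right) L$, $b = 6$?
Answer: $- \frac{39620}{61} \approx -649.51$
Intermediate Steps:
$K = 3$ ($K = -6 + \left(3 + 6\right) = -6 + 9 = 3$)
$Y{\left(L \right)} = - 2 L$ ($Y{\left(L \right)} = \left(-5 + 3\right) L = - 2 L$)
$P{\left(m,V \right)} = -5 + m$ ($P{\left(m,V \right)} = -2 + \left(\left(m + 5\right) - 8\right) = -2 + \left(\left(5 + m\right) - 8\right) = -2 + \left(-3 + m\right) = -5 + m$)
$\left(P{\left(-18,5 \right)} - \frac{60}{305}\right) Y{\left(-14 \right)} = \left(\left(-5 - 18\right) - \frac{60}{305}\right) \left(\left(-2\right) \left(-14\right)\right) = \left(-23 - \frac{12}{61}\right) 28 = \left(- \frac{1415}{61}\right) 28 = - \frac{39620}{61}$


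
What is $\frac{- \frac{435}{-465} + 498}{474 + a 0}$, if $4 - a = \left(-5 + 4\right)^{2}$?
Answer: $\frac{15467}{14694} \approx 1.0526$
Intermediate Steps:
$a = 3$ ($a = 4 - \left(-5 + 4\right)^{2} = 4 - \left(-1\right)^{2} = 4 - 1 = 3$)
$\frac{- \frac{435}{-465} + 498}{474 + a 0} = \frac{- \frac{435}{-465} + 498}{474 + 3 \cdot 0} = \frac{\left(-435\right) \left(- \frac{1}{465}\right) + 498}{474 + 0} = \frac{\frac{29}{31} + 498}{474} = \frac{15467}{31} \cdot \frac{1}{474} = \frac{15467}{14694}$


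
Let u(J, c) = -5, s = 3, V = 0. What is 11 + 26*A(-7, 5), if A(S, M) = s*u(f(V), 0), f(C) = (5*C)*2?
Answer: -379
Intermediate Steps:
f(C) = 10*C
A(S, M) = -15 (A(S, M) = 3*(-5) = -15)
11 + 26*A(-7, 5) = 11 + 26*(-15) = 11 - 390 = -379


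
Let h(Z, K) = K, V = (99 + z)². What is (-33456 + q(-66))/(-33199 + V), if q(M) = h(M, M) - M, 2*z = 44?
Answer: 5576/3093 ≈ 1.8028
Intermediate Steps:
z = 22 (z = (½)*44 = 22)
V = 14641 (V = (99 + 22)² = 121² = 14641)
q(M) = 0 (q(M) = M - M = 0)
(-33456 + q(-66))/(-33199 + V) = (-33456 + 0)/(-33199 + 14641) = -33456/(-18558) = -33456*(-1/18558) = 5576/3093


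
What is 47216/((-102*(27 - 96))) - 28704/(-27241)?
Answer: 744114904/95861079 ≈ 7.7624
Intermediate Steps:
47216/((-102*(27 - 96))) - 28704/(-27241) = 47216/((-102*(-69))) - 28704*(-1/27241) = 47216/7038 + 28704/27241 = 47216*(1/7038) + 28704/27241 = 23608/3519 + 28704/27241 = 744114904/95861079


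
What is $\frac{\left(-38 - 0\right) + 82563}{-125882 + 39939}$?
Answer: $- \frac{82525}{85943} \approx -0.96023$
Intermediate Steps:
$\frac{\left(-38 - 0\right) + 82563}{-125882 + 39939} = \frac{\left(-38 + 0\right) + 82563}{-85943} = \left(-38 + 82563\right) \left(- \frac{1}{85943}\right) = 82525 \left(- \frac{1}{85943}\right) = - \frac{82525}{85943}$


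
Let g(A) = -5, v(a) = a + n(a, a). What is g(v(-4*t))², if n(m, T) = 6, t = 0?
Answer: 25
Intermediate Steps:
v(a) = 6 + a (v(a) = a + 6 = 6 + a)
g(v(-4*t))² = (-5)² = 25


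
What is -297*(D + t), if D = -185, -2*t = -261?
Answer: 32373/2 ≈ 16187.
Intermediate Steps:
t = 261/2 (t = -1/2*(-261) = 261/2 ≈ 130.50)
-297*(D + t) = -297*(-185 + 261/2) = -297*(-109/2) = 32373/2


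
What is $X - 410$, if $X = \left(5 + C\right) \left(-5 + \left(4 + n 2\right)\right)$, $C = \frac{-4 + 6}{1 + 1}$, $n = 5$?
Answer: $-356$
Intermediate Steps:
$C = 1$ ($C = \frac{2}{2} = 2 \cdot \frac{1}{2} = 1$)
$X = 54$ ($X = \left(5 + 1\right) \left(-5 + \left(4 + 5 \cdot 2\right)\right) = 6 \left(-5 + \left(4 + 10\right)\right) = 6 \left(-5 + 14\right) = 6 \cdot 9 = 54$)
$X - 410 = 54 - 410 = -356$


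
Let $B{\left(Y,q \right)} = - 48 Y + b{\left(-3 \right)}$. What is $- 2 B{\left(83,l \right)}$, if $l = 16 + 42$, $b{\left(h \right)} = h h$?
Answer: $7950$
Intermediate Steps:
$b{\left(h \right)} = h^{2}$
$l = 58$
$B{\left(Y,q \right)} = 9 - 48 Y$ ($B{\left(Y,q \right)} = - 48 Y + \left(-3\right)^{2} = - 48 Y + 9 = 9 - 48 Y$)
$- 2 B{\left(83,l \right)} = - 2 \left(9 - 3984\right) = \left(-2\right) \left(-3975\right) = 7950$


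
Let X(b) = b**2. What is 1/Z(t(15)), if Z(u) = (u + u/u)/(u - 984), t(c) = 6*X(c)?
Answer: 366/1351 ≈ 0.27091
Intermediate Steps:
t(c) = 6*c**2
Z(u) = (1 + u)/(-984 + u) (Z(u) = (u + 1)/(-984 + u) = (1 + u)/(-984 + u))
1/Z(t(15)) = 1/((1 + 6*15**2)/(-984 + 6*15**2)) = 1/((1 + 6*225)/(-984 + 6*225)) = 1/((1 + 1350)/(-984 + 1350)) = 1/(1351/366) = 366/1351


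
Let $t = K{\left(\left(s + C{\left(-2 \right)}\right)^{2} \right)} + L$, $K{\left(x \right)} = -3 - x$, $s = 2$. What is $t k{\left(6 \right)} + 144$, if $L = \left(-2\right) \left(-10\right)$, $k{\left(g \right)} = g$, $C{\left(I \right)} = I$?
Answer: $246$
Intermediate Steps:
$L = 20$
$t = 17$ ($t = \left(-3 - \left(2 - 2\right)^{2}\right) + 20 = \left(-3 - 0^{2}\right) + 20 = \left(-3 - 0\right) + 20 = \left(-3 + 0\right) + 20 = -3 + 20 = 17$)
$t k{\left(6 \right)} + 144 = 17 \cdot 6 + 144 = 102 + 144 = 246$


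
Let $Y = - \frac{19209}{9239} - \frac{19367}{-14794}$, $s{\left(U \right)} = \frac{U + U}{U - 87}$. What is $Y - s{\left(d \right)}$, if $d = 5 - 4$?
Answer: $- \frac{4388906253}{5877315938} \approx -0.74675$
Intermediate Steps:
$d = 1$ ($d = 5 - 4 = 1$)
$s{\left(U \right)} = \frac{2 U}{-87 + U}$ ($s{\left(U \right)} = \frac{2 U}{U - 87} = \frac{2 U}{-87 + U}$)
$Y = - \frac{105246233}{136681766}$ ($Y = \left(-19209\right) \frac{1}{9239} - - \frac{19367}{14794} = - \frac{19209}{9239} + \frac{19367}{14794} = - \frac{105246233}{136681766} \approx -0.77001$)
$Y - s{\left(d \right)} = - \frac{105246233}{136681766} - 2 \cdot 1 \frac{1}{-87 + 1} = - \frac{105246233}{136681766} - 2 \cdot 1 \frac{1}{-86} = - \frac{105246233}{136681766} - 2 \cdot 1 \left(- \frac{1}{86}\right) = - \frac{105246233}{136681766} - - \frac{1}{43} = - \frac{105246233}{136681766} + \frac{1}{43} = - \frac{4388906253}{5877315938}$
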